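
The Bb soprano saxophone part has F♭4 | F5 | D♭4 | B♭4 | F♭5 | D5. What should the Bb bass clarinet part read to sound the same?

First find concert pitch: the Bb soprano saxophone sounds a major second below written, so F♭4 F5 D♭4 B♭4 F♭5 D5 sounds Ebb4 Eb5 Cb4 Ab4 Ebb5 C5.
Then write for Bb bass clarinet: it sounds a major ninth below written, so the part must be a major ninth above concert.
Ebb4 → Fb5
Eb5 → F6
Cb4 → Db5
Ab4 → Bb5
Ebb5 → Fb6
C5 → D6

Fb5 F6 Db5 Bb5 Fb6 D6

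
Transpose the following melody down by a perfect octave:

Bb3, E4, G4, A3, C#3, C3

Bb2 E3 G3 A2 C#2 C2

Bb3 -> Bb2
E4 -> E3
G4 -> G3
A3 -> A2
C#3 -> C#2
C3 -> C2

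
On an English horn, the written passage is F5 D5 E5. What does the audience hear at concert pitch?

Bb4 G4 A4

The English horn sounds a perfect fifth below written, so transpose each written note down a perfect fifth.
F5 to Bb4
D5 to G4
E5 to A4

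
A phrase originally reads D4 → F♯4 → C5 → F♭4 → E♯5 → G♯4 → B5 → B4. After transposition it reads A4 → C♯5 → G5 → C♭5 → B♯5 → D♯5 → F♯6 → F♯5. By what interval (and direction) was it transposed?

From D4 to A4 is 5 letter names — a fifth of some quality.
D4 to A4 is 7 semitones, which makes it a perfect fifth; the second version is higher, so the direction is up.
Checking another pair — B4 → F#5 — gives the same interval.

up a perfect fifth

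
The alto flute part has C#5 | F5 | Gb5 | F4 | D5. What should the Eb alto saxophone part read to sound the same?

First find concert pitch: the alto flute sounds a perfect fourth below written, so C#5 F5 Gb5 F4 D5 sounds G#4 C5 Db5 C4 A4.
Then write for Eb alto saxophone: it sounds a major sixth below written, so the part must be a major sixth above concert.
G#4 → E#5
C5 → A5
Db5 → Bb5
C4 → A4
A4 → F#5

E#5 A5 Bb5 A4 F#5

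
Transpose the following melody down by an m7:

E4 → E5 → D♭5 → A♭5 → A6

E4 becomes F#3
E5 becomes F#4
Db5 becomes Eb4
Ab5 becomes Bb4
A6 becomes B5

F#3 F#4 Eb4 Bb4 B5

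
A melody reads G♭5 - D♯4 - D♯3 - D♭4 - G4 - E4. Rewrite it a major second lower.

Gb5 to Fb5
D#4 to C#4
D#3 to C#3
Db4 to Cb4
G4 to F4
E4 to D4

Fb5 C#4 C#3 Cb4 F4 D4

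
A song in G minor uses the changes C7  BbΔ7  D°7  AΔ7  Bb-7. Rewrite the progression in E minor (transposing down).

G minor down to E minor is a minor third; each chord root moves by that interval while the quality stays the same.
C7: root C down a minor third → A, giving A7.
BbΔ7: root Bb down a minor third → G, giving GΔ7.
D°7: root D down a minor third → B, giving B°7.
AΔ7: root A down a minor third → F#, giving F#Δ7.
Bb-7: root Bb down a minor third → G, giving G-7.

A7 GΔ7 B°7 F#Δ7 G-7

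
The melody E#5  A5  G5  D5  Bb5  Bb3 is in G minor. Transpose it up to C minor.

G minor to C minor up is a perfect fourth, so every note moves up by that interval.
E#5 to A#5
A5 to D6
G5 to C6
D5 to G5
Bb5 to Eb6
Bb3 to Eb4

A#5 D6 C6 G5 Eb6 Eb4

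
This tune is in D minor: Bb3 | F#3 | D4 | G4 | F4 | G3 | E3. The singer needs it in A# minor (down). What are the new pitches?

F#3 C##3 A#3 D#4 C#4 D#3 B#2

D minor to A# minor down is a diminished fourth, so every note moves down by that interval.
Bb3 gives F#3
F#3 gives C##3
D4 gives A#3
G4 gives D#4
F4 gives C#4
G3 gives D#3
E3 gives B#2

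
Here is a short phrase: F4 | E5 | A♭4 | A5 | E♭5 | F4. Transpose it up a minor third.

A minor third up from F4 gives Ab4.
E5 up a minor third is G5.
Ab4: a third up reaches C, and 3 semitones makes it Cb5.
A5: a third up reaches C, and 3 semitones makes it C6.
Eb5: a third up reaches G, and 3 semitones makes it Gb5.
F4 up a minor third is Ab4.

Ab4 G5 Cb5 C6 Gb5 Ab4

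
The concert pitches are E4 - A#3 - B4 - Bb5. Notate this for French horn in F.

The French horn in F sounds a perfect fifth below written, so the written part must be a perfect fifth above concert — transpose each note up.
E4 -> B4
A#3 -> E#4
B4 -> F#5
Bb5 -> F6

B4 E#4 F#5 F6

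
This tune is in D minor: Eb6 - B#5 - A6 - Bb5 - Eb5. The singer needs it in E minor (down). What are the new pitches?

F5 C##5 B5 C5 F4

D minor to E minor down is a minor seventh, so every note moves down by that interval.
Eb6 to F5
B#5 to C##5
A6 to B5
Bb5 to C5
Eb5 to F4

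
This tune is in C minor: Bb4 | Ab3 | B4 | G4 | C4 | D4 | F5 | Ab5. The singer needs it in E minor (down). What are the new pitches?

D4 C3 D#4 B3 E3 F#3 A4 C5

C minor to E minor down is a minor sixth, so every note moves down by that interval.
Bb4 gives D4
Ab3 gives C3
B4 gives D#4
G4 gives B3
C4 gives E3
D4 gives F#3
F5 gives A4
Ab5 gives C5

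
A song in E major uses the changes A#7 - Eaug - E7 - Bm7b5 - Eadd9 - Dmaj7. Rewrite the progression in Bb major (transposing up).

E major up to Bb major is a diminished fifth; each chord root moves by that interval while the quality stays the same.
A#7: root A# up a diminished fifth → E, giving E7.
Eaug: root E up a diminished fifth → Bb, giving Bbaug.
E7: root E up a diminished fifth → Bb, giving Bb7.
Bm7b5: root B up a diminished fifth → F, giving Fm7b5.
Eadd9: root E up a diminished fifth → Bb, giving Bbadd9.
Dmaj7: root D up a diminished fifth → Ab, giving Abmaj7.

E7 Bbaug Bb7 Fm7b5 Bbadd9 Abmaj7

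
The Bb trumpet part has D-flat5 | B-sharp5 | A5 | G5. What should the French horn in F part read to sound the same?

Gb5 E#6 D6 C6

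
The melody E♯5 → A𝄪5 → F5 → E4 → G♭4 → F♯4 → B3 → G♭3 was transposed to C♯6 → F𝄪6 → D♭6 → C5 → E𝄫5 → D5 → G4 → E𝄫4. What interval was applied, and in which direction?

Take the first pair: E#5 → C#6. E to C spans 6 letter names, so the interval is some kind of sixth.
E#5 to C#6 is 8 semitones, which makes it a minor sixth; the second version is higher, so the direction is up.
Checking another pair — Gb3 → Ebb4 — gives the same interval.

up a minor sixth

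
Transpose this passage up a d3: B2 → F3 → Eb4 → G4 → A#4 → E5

Db3 Abb3 Gbb4 Bbb4 C5 Gb5

B2 up a diminished third is Db3.
A diminished third up from F3 gives Abb3.
Eb4: a third up reaches G, and 2 semitones makes it Gbb4.
A diminished third up from G4 gives Bbb4.
A diminished third up from A#4 gives C5.
E5 up a diminished third is Gb5.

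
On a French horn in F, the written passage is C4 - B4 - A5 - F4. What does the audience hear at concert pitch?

F3 E4 D5 Bb3

Written C4 on the French horn in F sounds as F3, a perfect fifth lower; apply that shift to every note.
C4 → F3
B4 → E4
A5 → D5
F4 → Bb3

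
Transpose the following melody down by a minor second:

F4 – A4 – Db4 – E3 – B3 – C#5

E4 G#4 C4 D#3 A#3 B#4

F4 becomes E4
A4 becomes G#4
Db4 becomes C4
E3 becomes D#3
B3 becomes A#3
C#5 becomes B#4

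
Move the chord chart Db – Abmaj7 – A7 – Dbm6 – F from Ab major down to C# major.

F# C#maj7 C##7 F#m6 A#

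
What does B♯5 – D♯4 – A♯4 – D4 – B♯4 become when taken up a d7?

A diminished seventh up from B#5 gives A6.
D#4 up a diminished seventh is C5.
A#4 up a diminished seventh is G5.
D4 up a diminished seventh is Cb5.
A diminished seventh up from B#4 gives A5.

A6 C5 G5 Cb5 A5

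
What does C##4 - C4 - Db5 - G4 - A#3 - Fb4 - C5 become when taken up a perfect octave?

C##5 C5 Db6 G5 A#4 Fb5 C6

C##4 -> C##5
C4 -> C5
Db5 -> Db6
G4 -> G5
A#3 -> A#4
Fb4 -> Fb5
C5 -> C6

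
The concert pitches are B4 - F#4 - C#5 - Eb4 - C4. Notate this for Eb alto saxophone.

Written C4 sounds as Eb3 on the Eb alto saxophone, so concert pitches are written a major sixth up.
B4 to G#5
F#4 to D#5
C#5 to A#5
Eb4 to C5
C4 to A4

G#5 D#5 A#5 C5 A4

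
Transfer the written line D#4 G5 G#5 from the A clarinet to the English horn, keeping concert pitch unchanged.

F##4 B5 B#5

First find concert pitch: the A clarinet sounds a minor third below written, so D#4 G5 G#5 sounds B#3 E5 E#5.
Then write for English horn: it sounds a perfect fifth below written, so the part must be a perfect fifth above concert.
B#3 → F##4
E5 → B5
E#5 → B#5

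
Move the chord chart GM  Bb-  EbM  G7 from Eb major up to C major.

EM G- CM E7

Eb major up to C major is a major sixth; each chord root moves by that interval while the quality stays the same.
GM: root G up a major sixth → E, giving EM.
Bb-: root Bb up a major sixth → G, giving G-.
EbM: root Eb up a major sixth → C, giving CM.
G7: root G up a major sixth → E, giving E7.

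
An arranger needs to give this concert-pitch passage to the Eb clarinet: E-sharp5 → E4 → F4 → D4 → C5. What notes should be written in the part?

Written C4 sounds as Eb4 on the Eb clarinet, so concert pitches are written a minor third down.
E#5 -> C##5
E4 -> C#4
F4 -> D4
D4 -> B3
C5 -> A4

C##5 C#4 D4 B3 A4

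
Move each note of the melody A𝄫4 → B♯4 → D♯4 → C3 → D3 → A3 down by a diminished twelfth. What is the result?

Abb4 to Db3
B#4 to E##3
D#4 to G##2
C3 to F#1
D3 to G#1
A3 to D#2

Db3 E##3 G##2 F#1 G#1 D#2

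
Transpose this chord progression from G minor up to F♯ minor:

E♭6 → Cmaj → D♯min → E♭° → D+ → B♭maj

G minor up to F♯ minor is a major seventh; each chord root moves by that interval while the quality stays the same.
E♭6: root E♭ up a major seventh → D, giving D6.
Cmaj: root C up a major seventh → B, giving Bmaj.
D♯min: root D♯ up a major seventh → C##, giving C##min.
E♭°: root E♭ up a major seventh → D, giving D°.
D+: root D up a major seventh → C#, giving C#+.
B♭maj: root B♭ up a major seventh → A, giving Amaj.

D6 Bmaj C##min D° C#+ Amaj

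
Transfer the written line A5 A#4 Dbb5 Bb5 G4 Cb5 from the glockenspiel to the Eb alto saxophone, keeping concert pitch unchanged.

First find concert pitch: the glockenspiel sounds a perfect fifteenth above written, so A5 A#4 Dbb5 Bb5 G4 Cb5 sounds A7 A#6 Dbb7 Bb7 G6 Cb7.
Then write for Eb alto saxophone: it sounds a major sixth below written, so the part must be a major sixth above concert.
A7 → F#8
A#6 → F##7
Dbb7 → Bbb7
Bb7 → G8
G6 → E7
Cb7 → Ab7

F#8 F##7 Bbb7 G8 E7 Ab7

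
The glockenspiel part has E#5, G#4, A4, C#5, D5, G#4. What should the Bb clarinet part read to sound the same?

First find concert pitch: the glockenspiel sounds a perfect fifteenth above written, so E#5 G#4 A4 C#5 D5 G#4 sounds E#7 G#6 A6 C#7 D7 G#6.
Then write for Bb clarinet: it sounds a major second below written, so the part must be a major second above concert.
E#7 → F##7
G#6 → A#6
A6 → B6
C#7 → D#7
D7 → E7
G#6 → A#6

F##7 A#6 B6 D#7 E7 A#6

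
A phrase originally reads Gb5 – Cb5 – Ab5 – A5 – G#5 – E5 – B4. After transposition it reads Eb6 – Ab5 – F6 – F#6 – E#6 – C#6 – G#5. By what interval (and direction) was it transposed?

From Gb5 to Eb6 is 6 letter names — a sixth of some quality.
Gb5 to Eb6 is 9 semitones, which makes it a major sixth; the second version is higher, so the direction is up.
Checking another pair — B4 → G#5 — gives the same interval.

up a major sixth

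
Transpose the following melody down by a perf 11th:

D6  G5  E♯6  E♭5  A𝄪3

D6 → A4
G5 → D4
E#6 → B#4
Eb5 → Bb3
A##3 → E##2

A4 D4 B#4 Bb3 E##2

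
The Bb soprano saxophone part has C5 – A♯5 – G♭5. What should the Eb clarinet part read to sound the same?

First find concert pitch: the Bb soprano saxophone sounds a major second below written, so C5 A♯5 G♭5 sounds Bb4 G#5 Fb5.
Then write for Eb clarinet: it sounds a minor third above written, so the part must be a minor third below concert.
Bb4 → G4
G#5 → E#5
Fb5 → Db5

G4 E#5 Db5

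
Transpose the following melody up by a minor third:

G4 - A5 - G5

Bb4 C6 Bb5

G4 up a minor third is Bb4.
A5: a third up reaches C, and 3 semitones makes it C6.
A minor third up from G5 gives Bb5.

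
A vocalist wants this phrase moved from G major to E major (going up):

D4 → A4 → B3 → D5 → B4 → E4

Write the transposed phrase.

B4 F#5 G#4 B5 G#5 C#5

From G up to E is a major sixth; apply that to each pitch.
D4 gives B4
A4 gives F#5
B3 gives G#4
D5 gives B5
B4 gives G#5
E4 gives C#5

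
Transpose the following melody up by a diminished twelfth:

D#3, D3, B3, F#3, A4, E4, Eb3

A4 Ab4 F5 C5 Eb6 Bb5 Bbb4

A diminished twelfth up from D#3 gives A4.
D3 up a diminished twelfth is Ab4.
B3: a twelfth up reaches F, and 18 semitones makes it F5.
F#3: a twelfth up reaches C, and 18 semitones makes it C5.
A4 up a diminished twelfth is Eb6.
E4 up a diminished twelfth is Bb5.
Eb3: a twelfth up reaches B, and 18 semitones makes it Bbb4.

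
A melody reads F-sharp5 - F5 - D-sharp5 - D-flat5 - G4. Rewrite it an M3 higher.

F#5 to A#5
F5 to A5
D#5 to F##5
Db5 to F5
G4 to B4

A#5 A5 F##5 F5 B4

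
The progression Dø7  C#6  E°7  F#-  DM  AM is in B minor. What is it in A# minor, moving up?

B minor up to A# minor is a major seventh; each chord root moves by that interval while the quality stays the same.
Dø7: root D up a major seventh → C#, giving C#ø7.
C#6: root C# up a major seventh → B#, giving B#6.
E°7: root E up a major seventh → D#, giving D#°7.
F#-: root F# up a major seventh → E#, giving E#-.
DM: root D up a major seventh → C#, giving C#M.
AM: root A up a major seventh → G#, giving G#M.

C#ø7 B#6 D#°7 E#- C#M G#M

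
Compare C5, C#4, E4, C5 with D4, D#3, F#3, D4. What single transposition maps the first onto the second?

From C5 to D4 is 7 letter names — a seventh of some quality.
D4 to C5 is 10 semitones, which makes it a minor seventh; the second version is lower, so the direction is down.
Checking another pair — C5 → D4 — gives the same interval.

down a minor seventh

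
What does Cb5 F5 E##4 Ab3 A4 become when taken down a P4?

Gb4 C5 B##3 Eb3 E4

Cb5 down a perfect fourth is Gb4.
F5: a fourth down reaches C, and 5 semitones makes it C5.
E##4 down a perfect fourth is B##3.
A perfect fourth down from Ab3 gives Eb3.
A4: a fourth down reaches E, and 5 semitones makes it E4.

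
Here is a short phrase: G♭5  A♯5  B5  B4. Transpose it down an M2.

Fb5 G#5 A5 A4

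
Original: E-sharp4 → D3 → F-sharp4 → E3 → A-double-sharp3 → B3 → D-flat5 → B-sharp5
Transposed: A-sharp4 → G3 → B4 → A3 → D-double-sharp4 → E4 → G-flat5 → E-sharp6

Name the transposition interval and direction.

From E#4 to A#4 is 4 letter names — a fourth of some quality.
E#4 to A#4 is 5 semitones, which makes it a perfect fourth; the second version is higher, so the direction is up.
Checking another pair — B#5 → E#6 — gives the same interval.

up a perfect fourth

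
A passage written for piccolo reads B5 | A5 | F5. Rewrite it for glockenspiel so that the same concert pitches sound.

First find concert pitch: the piccolo sounds a perfect octave above written, so B5 A5 F5 sounds B6 A6 F6.
Then write for glockenspiel: it sounds a perfect fifteenth above written, so the part must be a perfect fifteenth below concert.
B6 → B4
A6 → A4
F6 → F4

B4 A4 F4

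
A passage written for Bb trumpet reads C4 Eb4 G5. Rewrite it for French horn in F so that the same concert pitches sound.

F4 Ab4 C6

First find concert pitch: the Bb trumpet sounds a major second below written, so C4 Eb4 G5 sounds Bb3 Db4 F5.
Then write for French horn in F: it sounds a perfect fifth below written, so the part must be a perfect fifth above concert.
Bb3 → F4
Db4 → Ab4
F5 → C6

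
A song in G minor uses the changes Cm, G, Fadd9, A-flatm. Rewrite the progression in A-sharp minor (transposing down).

D#m A# G#add9 Bm

G minor down to A-sharp minor is a diminished seventh; each chord root moves by that interval while the quality stays the same.
Cm: root C down a diminished seventh → D#, giving D#m.
G: root G down a diminished seventh → A#, giving A#.
Fadd9: root F down a diminished seventh → G#, giving G#add9.
A-flatm: root A-flat down a diminished seventh → B, giving Bm.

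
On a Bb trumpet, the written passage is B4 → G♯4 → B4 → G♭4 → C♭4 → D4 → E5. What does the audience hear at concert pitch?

The Bb trumpet sounds a major second below written, so transpose each written note down a major second.
B4 -> A4
G#4 -> F#4
B4 -> A4
Gb4 -> Fb4
Cb4 -> Bbb3
D4 -> C4
E5 -> D5

A4 F#4 A4 Fb4 Bbb3 C4 D5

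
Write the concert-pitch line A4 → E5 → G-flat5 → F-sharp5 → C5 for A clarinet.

Written C4 sounds as A3 on the A clarinet, so concert pitches are written a minor third up.
A4 to C5
E5 to G5
Gb5 to Bbb5
F#5 to A5
C5 to Eb5

C5 G5 Bbb5 A5 Eb5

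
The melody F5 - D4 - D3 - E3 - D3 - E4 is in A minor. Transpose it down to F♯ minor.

D5 B3 B2 C#3 B2 C#4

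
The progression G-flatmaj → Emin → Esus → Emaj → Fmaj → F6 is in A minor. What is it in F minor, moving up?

Ebbmaj Cmin Csus Cmaj Dbmaj Db6

A minor up to F minor is a minor sixth; each chord root moves by that interval while the quality stays the same.
G-flatmaj: root G-flat up a minor sixth → Ebb, giving Ebbmaj.
Emin: root E up a minor sixth → C, giving Cmin.
Esus: root E up a minor sixth → C, giving Csus.
Emaj: root E up a minor sixth → C, giving Cmaj.
Fmaj: root F up a minor sixth → Db, giving Dbmaj.
F6: root F up a minor sixth → Db, giving Db6.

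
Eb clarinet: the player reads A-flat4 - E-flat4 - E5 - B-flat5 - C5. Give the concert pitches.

Cb5 Gb4 G5 Db6 Eb5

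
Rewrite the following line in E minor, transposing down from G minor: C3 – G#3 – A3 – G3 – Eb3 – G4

From G down to E is a minor third; apply that to each pitch.
C3 → A2
G#3 → E#3
A3 → F#3
G3 → E3
Eb3 → C3
G4 → E4

A2 E#3 F#3 E3 C3 E4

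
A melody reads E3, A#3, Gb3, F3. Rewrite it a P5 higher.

B3 E#4 Db4 C4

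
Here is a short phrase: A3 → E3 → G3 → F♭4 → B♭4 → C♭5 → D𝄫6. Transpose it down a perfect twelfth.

D2 A1 C2 Bbb2 Eb3 Fb3 Gbb4

A3 -> D2
E3 -> A1
G3 -> C2
Fb4 -> Bbb2
Bb4 -> Eb3
Cb5 -> Fb3
Dbb6 -> Gbb4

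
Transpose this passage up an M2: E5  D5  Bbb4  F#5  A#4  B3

F#5 E5 Cb5 G#5 B#4 C#4

E5 gives F#5
D5 gives E5
Bbb4 gives Cb5
F#5 gives G#5
A#4 gives B#4
B3 gives C#4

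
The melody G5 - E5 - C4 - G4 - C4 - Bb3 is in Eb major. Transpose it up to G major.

B5 G#5 E4 B4 E4 D4

Eb major to G major up is a major third, so every note moves up by that interval.
G5 -> B5
E5 -> G#5
C4 -> E4
G4 -> B4
C4 -> E4
Bb3 -> D4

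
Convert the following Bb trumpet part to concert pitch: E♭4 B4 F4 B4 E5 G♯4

Db4 A4 Eb4 A4 D5 F#4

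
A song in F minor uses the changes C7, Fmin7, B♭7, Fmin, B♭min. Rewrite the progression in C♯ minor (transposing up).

G#7 C#min7 F#7 C#min F#min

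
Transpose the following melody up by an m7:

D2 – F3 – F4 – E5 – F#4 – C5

C3 Eb4 Eb5 D6 E5 Bb5

D2 becomes C3
F3 becomes Eb4
F4 becomes Eb5
E5 becomes D6
F#4 becomes E5
C5 becomes Bb5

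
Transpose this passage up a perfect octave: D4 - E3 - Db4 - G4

D4 to D5
E3 to E4
Db4 to Db5
G4 to G5

D5 E4 Db5 G5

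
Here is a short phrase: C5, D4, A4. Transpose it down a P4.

C5: a fourth down reaches G, and 5 semitones makes it G4.
D4: a fourth down reaches A, and 5 semitones makes it A3.
A4: a fourth down reaches E, and 5 semitones makes it E4.

G4 A3 E4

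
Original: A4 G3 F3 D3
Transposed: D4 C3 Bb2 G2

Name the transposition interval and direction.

down a perfect fifth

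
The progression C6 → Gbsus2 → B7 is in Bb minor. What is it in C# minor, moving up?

D#6 Asus2 C##7

Bb minor up to C# minor is an augmented second; each chord root moves by that interval while the quality stays the same.
C6: root C up an augmented second → D#, giving D#6.
Gbsus2: root Gb up an augmented second → A, giving Asus2.
B7: root B up an augmented second → C##, giving C##7.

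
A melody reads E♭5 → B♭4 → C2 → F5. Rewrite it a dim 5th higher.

Bbb5 Fb5 Gb2 Cb6

A diminished fifth up from Eb5 gives Bbb5.
Bb4 up a diminished fifth is Fb5.
C2: a fifth up reaches G, and 6 semitones makes it Gb2.
F5: a fifth up reaches C, and 6 semitones makes it Cb6.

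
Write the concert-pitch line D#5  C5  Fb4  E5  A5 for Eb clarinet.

The Eb clarinet sounds a minor third above written, so the written part must be a minor third below concert — transpose each note down.
D#5 → B#4
C5 → A4
Fb4 → Db4
E5 → C#5
A5 → F#5

B#4 A4 Db4 C#5 F#5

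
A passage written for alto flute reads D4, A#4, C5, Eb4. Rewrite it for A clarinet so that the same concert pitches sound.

First find concert pitch: the alto flute sounds a perfect fourth below written, so D4 A#4 C5 Eb4 sounds A3 E#4 G4 Bb3.
Then write for A clarinet: it sounds a minor third below written, so the part must be a minor third above concert.
A3 → C4
E#4 → G#4
G4 → Bb4
Bb3 → Db4

C4 G#4 Bb4 Db4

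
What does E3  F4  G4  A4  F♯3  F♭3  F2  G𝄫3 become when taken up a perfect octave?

E4 F5 G5 A5 F#4 Fb4 F3 Gbb4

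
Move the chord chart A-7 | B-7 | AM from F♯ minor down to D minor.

F♯ minor down to D minor is a major third; each chord root moves by that interval while the quality stays the same.
A-7: root A down a major third → F, giving F-7.
B-7: root B down a major third → G, giving G-7.
AM: root A down a major third → F, giving FM.

F-7 G-7 FM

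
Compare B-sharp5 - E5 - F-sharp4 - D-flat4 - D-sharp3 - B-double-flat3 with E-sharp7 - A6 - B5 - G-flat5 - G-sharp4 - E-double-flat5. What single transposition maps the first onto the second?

up a perfect eleventh

From B#5 to E#7 is 11 letter names — an eleventh of some quality.
B#5 to E#7 is 17 semitones, which makes it a perfect eleventh; the second version is higher, so the direction is up.
Checking another pair — Bbb3 → Ebb5 — gives the same interval.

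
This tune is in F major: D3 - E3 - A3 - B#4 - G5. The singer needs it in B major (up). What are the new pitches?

From F up to B is an augmented fourth; apply that to each pitch.
D3 to G#3
E3 to A#3
A3 to D#4
B#4 to E##5
G5 to C#6

G#3 A#3 D#4 E##5 C#6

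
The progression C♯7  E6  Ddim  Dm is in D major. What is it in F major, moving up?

D major up to F major is a minor third; each chord root moves by that interval while the quality stays the same.
C♯7: root C♯ up a minor third → E, giving E7.
E6: root E up a minor third → G, giving G6.
Ddim: root D up a minor third → F, giving Fdim.
Dm: root D up a minor third → F, giving Fm.

E7 G6 Fdim Fm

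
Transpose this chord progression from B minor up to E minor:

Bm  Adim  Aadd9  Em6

Em Ddim Dadd9 Am6

B minor up to E minor is a perfect fourth; each chord root moves by that interval while the quality stays the same.
Bm: root B up a perfect fourth → E, giving Em.
Adim: root A up a perfect fourth → D, giving Ddim.
Aadd9: root A up a perfect fourth → D, giving Dadd9.
Em6: root E up a perfect fourth → A, giving Am6.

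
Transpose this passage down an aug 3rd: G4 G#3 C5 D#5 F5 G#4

G4 → Ebb4
G#3 → Eb3
C5 → Abb4
D#5 → Bb4
F5 → Dbb5
G#4 → Eb4

Ebb4 Eb3 Abb4 Bb4 Dbb5 Eb4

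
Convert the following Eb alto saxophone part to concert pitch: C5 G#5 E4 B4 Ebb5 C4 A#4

The Eb alto saxophone sounds a major sixth below written, so transpose each written note down a major sixth.
C5 gives Eb4
G#5 gives B4
E4 gives G3
B4 gives D4
Ebb5 gives Gbb4
C4 gives Eb3
A#4 gives C#4

Eb4 B4 G3 D4 Gbb4 Eb3 C#4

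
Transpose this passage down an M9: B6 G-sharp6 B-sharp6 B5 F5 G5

A5 F#5 A#5 A4 Eb4 F4

A major ninth down from B6 gives A5.
G#6: a ninth down reaches F, and 14 semitones makes it F#5.
A major ninth down from B#6 gives A#5.
B5: a ninth down reaches A, and 14 semitones makes it A4.
F5: a ninth down reaches E, and 14 semitones makes it Eb4.
A major ninth down from G5 gives F4.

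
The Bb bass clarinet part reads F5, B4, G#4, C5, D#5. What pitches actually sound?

Eb4 A3 F#3 Bb3 C#4

The Bb bass clarinet sounds a major ninth below written, so transpose each written note down a major ninth.
F5 -> Eb4
B4 -> A3
G#4 -> F#3
C5 -> Bb3
D#5 -> C#4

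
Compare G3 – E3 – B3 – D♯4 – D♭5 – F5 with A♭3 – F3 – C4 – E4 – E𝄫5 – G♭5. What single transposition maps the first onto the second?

up a minor second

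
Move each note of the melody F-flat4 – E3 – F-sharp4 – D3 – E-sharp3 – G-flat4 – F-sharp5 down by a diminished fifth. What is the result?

Bb3 A#2 B#3 G#2 A##2 C4 B#4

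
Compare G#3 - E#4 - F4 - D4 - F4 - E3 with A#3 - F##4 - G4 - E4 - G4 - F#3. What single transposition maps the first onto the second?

up a major second

Take the first pair: G#3 → A#3. G to A spans 2 letter names, so the interval is some kind of second.
G#3 to A#3 is 2 semitones, which makes it a major second; the second version is higher, so the direction is up.
Checking another pair — E3 → F#3 — gives the same interval.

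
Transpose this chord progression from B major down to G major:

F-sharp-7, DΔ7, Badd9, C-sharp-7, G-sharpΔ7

B major down to G major is a major third; each chord root moves by that interval while the quality stays the same.
F-sharp-7: root F-sharp down a major third → D, giving D-7.
DΔ7: root D down a major third → Bb, giving BbΔ7.
Badd9: root B down a major third → G, giving Gadd9.
C-sharp-7: root C-sharp down a major third → A, giving A-7.
G-sharpΔ7: root G-sharp down a major third → E, giving EΔ7.

D-7 BbΔ7 Gadd9 A-7 EΔ7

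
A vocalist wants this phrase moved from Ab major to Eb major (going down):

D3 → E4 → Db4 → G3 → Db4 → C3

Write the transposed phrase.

A2 B3 Ab3 D3 Ab3 G2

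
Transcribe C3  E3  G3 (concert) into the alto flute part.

F3 A3 C4

The alto flute sounds a perfect fourth below written, so the written part must be a perfect fourth above concert — transpose each note up.
C3 becomes F3
E3 becomes A3
G3 becomes C4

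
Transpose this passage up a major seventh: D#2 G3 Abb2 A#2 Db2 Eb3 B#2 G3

D#2 → C##3
G3 → F#4
Abb2 → Gb3
A#2 → G##3
Db2 → C3
Eb3 → D4
B#2 → A##3
G3 → F#4

C##3 F#4 Gb3 G##3 C3 D4 A##3 F#4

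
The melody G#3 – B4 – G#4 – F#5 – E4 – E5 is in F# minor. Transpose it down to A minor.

B2 D4 B3 A4 G3 G4

F# minor to A minor down is a major sixth, so every note moves down by that interval.
G#3 gives B2
B4 gives D4
G#4 gives B3
F#5 gives A4
E4 gives G3
E5 gives G4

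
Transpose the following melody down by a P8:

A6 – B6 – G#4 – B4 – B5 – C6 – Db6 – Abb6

A6 down a perfect octave is A5.
B6 down a perfect octave is B5.
G#4: an octave down reaches G, and 12 semitones makes it G#3.
B4 down a perfect octave is B3.
B5: an octave down reaches B, and 12 semitones makes it B4.
C6 down a perfect octave is C5.
Db6 down a perfect octave is Db5.
Abb6 down a perfect octave is Abb5.

A5 B5 G#3 B3 B4 C5 Db5 Abb5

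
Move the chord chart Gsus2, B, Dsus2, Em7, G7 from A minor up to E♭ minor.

A minor up to E♭ minor is a diminished fifth; each chord root moves by that interval while the quality stays the same.
Gsus2: root G up a diminished fifth → Db, giving Dbsus2.
B: root B up a diminished fifth → F, giving F.
Dsus2: root D up a diminished fifth → Ab, giving Absus2.
Em7: root E up a diminished fifth → Bb, giving Bbm7.
G7: root G up a diminished fifth → Db, giving Db7.

Dbsus2 F Absus2 Bbm7 Db7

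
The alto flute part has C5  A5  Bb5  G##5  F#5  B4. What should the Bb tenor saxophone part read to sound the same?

First find concert pitch: the alto flute sounds a perfect fourth below written, so C5 A5 Bb5 G##5 F#5 B4 sounds G4 E5 F5 D##5 C#5 F#4.
Then write for Bb tenor saxophone: it sounds a major ninth below written, so the part must be a major ninth above concert.
G4 → A5
E5 → F#6
F5 → G6
D##5 → E##6
C#5 → D#6
F#4 → G#5

A5 F#6 G6 E##6 D#6 G#5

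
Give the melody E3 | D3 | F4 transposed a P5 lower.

A2 G2 Bb3

E3 gives A2
D3 gives G2
F4 gives Bb3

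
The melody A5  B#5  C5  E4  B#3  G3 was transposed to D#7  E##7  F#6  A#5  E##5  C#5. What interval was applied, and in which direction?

up an augmented eleventh

Take the first pair: A5 → D#7. A to D spans 11 letter names, so the interval is some kind of eleventh.
A5 to D#7 is 18 semitones, which makes it an augmented eleventh; the second version is higher, so the direction is up.
Checking another pair — G3 → C#5 — gives the same interval.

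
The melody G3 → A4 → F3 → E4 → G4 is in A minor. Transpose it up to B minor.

A minor to B minor up is a major second, so every note moves up by that interval.
G3 becomes A3
A4 becomes B4
F3 becomes G3
E4 becomes F#4
G4 becomes A4

A3 B4 G3 F#4 A4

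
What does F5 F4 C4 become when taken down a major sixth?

Ab4 Ab3 Eb3

F5 → Ab4
F4 → Ab3
C4 → Eb3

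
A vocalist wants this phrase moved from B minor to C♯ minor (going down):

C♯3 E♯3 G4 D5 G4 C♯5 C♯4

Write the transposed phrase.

From B down to C♯ is a minor seventh; apply that to each pitch.
C#3 becomes D#2
E#3 becomes F##2
G4 becomes A3
D5 becomes E4
G4 becomes A3
C#5 becomes D#4
C#4 becomes D#3

D#2 F##2 A3 E4 A3 D#4 D#3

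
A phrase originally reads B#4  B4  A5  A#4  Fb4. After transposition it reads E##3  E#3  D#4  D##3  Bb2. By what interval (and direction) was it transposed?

Take the first pair: B#4 → E##3. B to E spans 12 letter names, so the interval is some kind of twelfth.
E##3 to B#4 is 18 semitones, which makes it a diminished twelfth; the second version is lower, so the direction is down.
Checking another pair — Fb4 → Bb2 — gives the same interval.

down a diminished twelfth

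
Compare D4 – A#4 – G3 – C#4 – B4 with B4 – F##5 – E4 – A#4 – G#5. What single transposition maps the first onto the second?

Take the first pair: D4 → B4. D to B spans 6 letter names, so the interval is some kind of sixth.
D4 to B4 is 9 semitones, which makes it a major sixth; the second version is higher, so the direction is up.
Checking another pair — B4 → G#5 — gives the same interval.

up a major sixth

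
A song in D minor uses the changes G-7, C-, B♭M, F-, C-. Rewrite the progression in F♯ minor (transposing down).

D minor down to F♯ minor is a minor sixth; each chord root moves by that interval while the quality stays the same.
G-7: root G down a minor sixth → B, giving B-7.
C-: root C down a minor sixth → E, giving E-.
B♭M: root B♭ down a minor sixth → D, giving DM.
F-: root F down a minor sixth → A, giving A-.
C-: root C down a minor sixth → E, giving E-.

B-7 E- DM A- E-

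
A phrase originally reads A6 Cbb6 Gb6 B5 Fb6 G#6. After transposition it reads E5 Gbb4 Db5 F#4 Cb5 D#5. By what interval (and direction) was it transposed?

From A6 to E5 is 11 letter names — an eleventh of some quality.
E5 to A6 is 17 semitones, which makes it a perfect eleventh; the second version is lower, so the direction is down.
Checking another pair — G#6 → D#5 — gives the same interval.

down a perfect eleventh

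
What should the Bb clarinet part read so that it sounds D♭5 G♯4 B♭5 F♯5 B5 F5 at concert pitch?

Eb5 A#4 C6 G#5 C#6 G5

The Bb clarinet sounds a major second below written, so the written part must be a major second above concert — transpose each note up.
Db5 gives Eb5
G#4 gives A#4
Bb5 gives C6
F#5 gives G#5
B5 gives C#6
F5 gives G5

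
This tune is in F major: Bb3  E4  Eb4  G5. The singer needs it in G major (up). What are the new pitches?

F major to G major up is a major second, so every note moves up by that interval.
Bb3 -> C4
E4 -> F#4
Eb4 -> F4
G5 -> A5

C4 F#4 F4 A5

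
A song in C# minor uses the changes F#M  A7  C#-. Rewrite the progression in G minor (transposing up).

C# minor up to G minor is a diminished fifth; each chord root moves by that interval while the quality stays the same.
F#M: root F# up a diminished fifth → C, giving CM.
A7: root A up a diminished fifth → Eb, giving Eb7.
C#-: root C# up a diminished fifth → G, giving G-.

CM Eb7 G-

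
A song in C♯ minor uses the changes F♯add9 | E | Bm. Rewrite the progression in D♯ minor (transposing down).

G#add9 F# C#m

C♯ minor down to D♯ minor is a minor seventh; each chord root moves by that interval while the quality stays the same.
F♯add9: root F♯ down a minor seventh → G#, giving G#add9.
E: root E down a minor seventh → F#, giving F#.
Bm: root B down a minor seventh → C#, giving C#m.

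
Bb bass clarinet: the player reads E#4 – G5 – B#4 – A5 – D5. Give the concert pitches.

D#3 F4 A#3 G4 C4

The Bb bass clarinet sounds a major ninth below written, so transpose each written note down a major ninth.
E#4 to D#3
G5 to F4
B#4 to A#3
A5 to G4
D5 to C4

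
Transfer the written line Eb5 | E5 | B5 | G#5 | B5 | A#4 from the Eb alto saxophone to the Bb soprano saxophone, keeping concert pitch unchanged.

Ab4 A4 E5 C#5 E5 D#4

First find concert pitch: the Eb alto saxophone sounds a major sixth below written, so Eb5 E5 B5 G#5 B5 A#4 sounds Gb4 G4 D5 B4 D5 C#4.
Then write for Bb soprano saxophone: it sounds a major second below written, so the part must be a major second above concert.
Gb4 → Ab4
G4 → A4
D5 → E5
B4 → C#5
D5 → E5
C#4 → D#4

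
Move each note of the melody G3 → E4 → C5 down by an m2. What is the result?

F#3 D#4 B4

G3 becomes F#3
E4 becomes D#4
C5 becomes B4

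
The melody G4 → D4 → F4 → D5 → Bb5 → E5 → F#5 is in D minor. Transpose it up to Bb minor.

Eb5 Bb4 Db5 Bb5 Gb6 C6 D6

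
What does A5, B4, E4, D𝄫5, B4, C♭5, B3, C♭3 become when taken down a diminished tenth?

F##4 G##3 C##3 Bb3 G##3 A3 G##2 A1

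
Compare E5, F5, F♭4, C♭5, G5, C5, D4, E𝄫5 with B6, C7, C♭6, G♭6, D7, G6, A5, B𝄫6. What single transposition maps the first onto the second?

From E5 to B6 is 12 letter names — a twelfth of some quality.
E5 to B6 is 19 semitones, which makes it a perfect twelfth; the second version is higher, so the direction is up.
Checking another pair — Ebb5 → Bbb6 — gives the same interval.

up a perfect twelfth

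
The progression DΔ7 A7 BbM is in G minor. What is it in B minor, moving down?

G minor down to B minor is a minor sixth; each chord root moves by that interval while the quality stays the same.
DΔ7: root D down a minor sixth → F#, giving F#Δ7.
A7: root A down a minor sixth → C#, giving C#7.
BbM: root Bb down a minor sixth → D, giving DM.

F#Δ7 C#7 DM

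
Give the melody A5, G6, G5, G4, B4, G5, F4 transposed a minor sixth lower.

A5 becomes C#5
G6 becomes B5
G5 becomes B4
G4 becomes B3
B4 becomes D#4
G5 becomes B4
F4 becomes A3

C#5 B5 B4 B3 D#4 B4 A3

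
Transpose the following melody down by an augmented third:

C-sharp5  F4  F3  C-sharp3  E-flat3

Ab4 Dbb4 Dbb3 Ab2 Cbb3

C#5: a third down reaches A, and 5 semitones makes it Ab4.
An augmented third down from F4 gives Dbb4.
F3 down an augmented third is Dbb3.
C#3 down an augmented third is Ab2.
Eb3 down an augmented third is Cbb3.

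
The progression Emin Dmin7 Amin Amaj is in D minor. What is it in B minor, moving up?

C#min Bmin7 F#min F#maj

D minor up to B minor is a major sixth; each chord root moves by that interval while the quality stays the same.
Emin: root E up a major sixth → C#, giving C#min.
Dmin7: root D up a major sixth → B, giving Bmin7.
Amin: root A up a major sixth → F#, giving F#min.
Amaj: root A up a major sixth → F#, giving F#maj.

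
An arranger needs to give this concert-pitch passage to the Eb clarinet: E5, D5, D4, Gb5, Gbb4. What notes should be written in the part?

Written C4 sounds as Eb4 on the Eb clarinet, so concert pitches are written a minor third down.
E5 becomes C#5
D5 becomes B4
D4 becomes B3
Gb5 becomes Eb5
Gbb4 becomes Ebb4

C#5 B4 B3 Eb5 Ebb4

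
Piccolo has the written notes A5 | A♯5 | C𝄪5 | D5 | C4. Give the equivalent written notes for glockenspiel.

First find concert pitch: the piccolo sounds a perfect octave above written, so A5 A♯5 C𝄪5 D5 C4 sounds A6 A#6 C##6 D6 C5.
Then write for glockenspiel: it sounds a perfect fifteenth above written, so the part must be a perfect fifteenth below concert.
A6 → A4
A#6 → A#4
C##6 → C##4
D6 → D4
C5 → C3

A4 A#4 C##4 D4 C3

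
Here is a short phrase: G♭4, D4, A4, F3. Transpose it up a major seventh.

F5 C#5 G#5 E4

Gb4 gives F5
D4 gives C#5
A4 gives G#5
F3 gives E4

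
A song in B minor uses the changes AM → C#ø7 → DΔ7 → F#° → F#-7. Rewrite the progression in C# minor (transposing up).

B minor up to C# minor is a major second; each chord root moves by that interval while the quality stays the same.
AM: root A up a major second → B, giving BM.
C#ø7: root C# up a major second → D#, giving D#ø7.
DΔ7: root D up a major second → E, giving EΔ7.
F#°: root F# up a major second → G#, giving G#°.
F#-7: root F# up a major second → G#, giving G#-7.

BM D#ø7 EΔ7 G#° G#-7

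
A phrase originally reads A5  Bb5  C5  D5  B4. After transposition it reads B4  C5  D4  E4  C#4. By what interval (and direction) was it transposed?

From A5 to B4 is 7 letter names — a seventh of some quality.
B4 to A5 is 10 semitones, which makes it a minor seventh; the second version is lower, so the direction is down.
Checking another pair — B4 → C#4 — gives the same interval.

down a minor seventh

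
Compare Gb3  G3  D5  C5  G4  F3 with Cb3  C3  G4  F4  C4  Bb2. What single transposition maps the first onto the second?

down a perfect fifth

Take the first pair: Gb3 → Cb3. G to C spans 5 letter names, so the interval is some kind of fifth.
Cb3 to Gb3 is 7 semitones, which makes it a perfect fifth; the second version is lower, so the direction is down.
Checking another pair — F3 → Bb2 — gives the same interval.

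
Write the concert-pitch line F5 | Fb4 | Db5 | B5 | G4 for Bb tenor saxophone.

Written C4 sounds as Bb2 on the Bb tenor saxophone, so concert pitches are written a major ninth up.
F5 → G6
Fb4 → Gb5
Db5 → Eb6
B5 → C#7
G4 → A5

G6 Gb5 Eb6 C#7 A5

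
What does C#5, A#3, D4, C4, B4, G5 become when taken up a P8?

C#6 A#4 D5 C5 B5 G6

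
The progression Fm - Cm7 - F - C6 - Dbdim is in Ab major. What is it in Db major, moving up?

Ab major up to Db major is a perfect fourth; each chord root moves by that interval while the quality stays the same.
Fm: root F up a perfect fourth → Bb, giving Bbm.
Cm7: root C up a perfect fourth → F, giving Fm7.
F: root F up a perfect fourth → Bb, giving Bb.
C6: root C up a perfect fourth → F, giving F6.
Dbdim: root Db up a perfect fourth → Gb, giving Gbdim.

Bbm Fm7 Bb F6 Gbdim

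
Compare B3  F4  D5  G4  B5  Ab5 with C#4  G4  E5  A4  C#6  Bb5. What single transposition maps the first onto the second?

up a major second

From B3 to C#4 is 2 letter names — a second of some quality.
B3 to C#4 is 2 semitones, which makes it a major second; the second version is higher, so the direction is up.
Checking another pair — Ab5 → Bb5 — gives the same interval.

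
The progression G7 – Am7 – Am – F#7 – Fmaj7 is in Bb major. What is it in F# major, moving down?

Bb major down to F# major is a diminished fourth; each chord root moves by that interval while the quality stays the same.
G7: root G down a diminished fourth → D#, giving D#7.
Am7: root A down a diminished fourth → E#, giving E#m7.
Am: root A down a diminished fourth → E#, giving E#m.
F#7: root F# down a diminished fourth → C##, giving C##7.
Fmaj7: root F down a diminished fourth → C#, giving C#maj7.

D#7 E#m7 E#m C##7 C#maj7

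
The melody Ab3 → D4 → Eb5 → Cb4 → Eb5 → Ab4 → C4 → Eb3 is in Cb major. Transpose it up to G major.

Cb major to G major up is an augmented fifth, so every note moves up by that interval.
Ab3 becomes E4
D4 becomes A#4
Eb5 becomes B5
Cb4 becomes G4
Eb5 becomes B5
Ab4 becomes E5
C4 becomes G#4
Eb3 becomes B3

E4 A#4 B5 G4 B5 E5 G#4 B3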